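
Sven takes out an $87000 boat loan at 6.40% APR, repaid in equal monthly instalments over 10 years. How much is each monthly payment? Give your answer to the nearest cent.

Monthly rate = 6.4%/12 = 0.0053333; payment = 87,000 × 0.0053333 / (1 − (1+0.0053333)^−120) = $983.45.

$983.45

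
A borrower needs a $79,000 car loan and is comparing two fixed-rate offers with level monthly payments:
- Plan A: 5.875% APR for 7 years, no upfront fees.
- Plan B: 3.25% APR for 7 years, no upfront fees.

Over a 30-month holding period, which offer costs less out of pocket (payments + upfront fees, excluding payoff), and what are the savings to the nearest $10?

Plan B by $2,900

Plan A: at 5.875% the monthly rate is 0.0048958, so the payment is 79,000 × 0.0048958 / (1 − 1.0048958^−84) = $1,149.35.
Plan B: at 3.25% the monthly rate is 0.0027083, so the payment is 79,000 × 0.0027083 / (1 − 1.0027083^−84) = $1,052.78.
Over 30 months: Plan A costs 30 × $1,149.35 = $34,480.50; Plan B costs 30 × $1,052.78 = $31,583.40.
Plan B is cheaper by $34,480.50 − $31,583.40 = $2,897.10.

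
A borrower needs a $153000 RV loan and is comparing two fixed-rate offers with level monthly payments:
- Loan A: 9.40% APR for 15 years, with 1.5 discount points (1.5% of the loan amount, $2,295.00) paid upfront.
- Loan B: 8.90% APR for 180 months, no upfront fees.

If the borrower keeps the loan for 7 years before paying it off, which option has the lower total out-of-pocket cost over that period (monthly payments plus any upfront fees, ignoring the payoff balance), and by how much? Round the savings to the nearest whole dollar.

Loan A: at 9.40% the monthly rate is 0.0078333, so the payment is 153,000 × 0.0078333 / (1 − 1.0078333^−180) = $1,588.44.
Loan B: monthly rate = 8.9%/12 = 0.0074167; payment = 153,000 × 0.0074167 / (1 − (1+0.0074167)^−180) = $1,542.74.
Over 84 months: Loan A costs 84 × $1,588.44 + $2,295.00 = $135,723.96; Loan B costs 84 × $1,542.74 = $129,590.16.
Loan B is cheaper by $135,723.96 − $129,590.16 = $6,133.80.

Loan B by $6,134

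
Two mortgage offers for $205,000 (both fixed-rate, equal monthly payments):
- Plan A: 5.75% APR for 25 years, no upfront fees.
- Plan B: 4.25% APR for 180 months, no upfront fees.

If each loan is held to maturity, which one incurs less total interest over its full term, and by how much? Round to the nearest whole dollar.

Plan B by $109,310

Plan A: at 5.75% the monthly rate is 0.0047917, so the payment is 205,000 × 0.0047917 / (1 − 1.0047917^−300) = $1,289.67.
Total interest on Plan A = 300 × $1,289.67 − $205,000 = $181,901.00.
Plan B: at 4.25% the monthly rate is 0.0035417, so the payment is 205,000 × 0.0035417 / (1 − 1.0035417^−180) = $1,542.17.
Total interest on Plan B = 180 × $1,542.17 − $205,000 = $72,590.60.
Plan B is lower by $109,310.40.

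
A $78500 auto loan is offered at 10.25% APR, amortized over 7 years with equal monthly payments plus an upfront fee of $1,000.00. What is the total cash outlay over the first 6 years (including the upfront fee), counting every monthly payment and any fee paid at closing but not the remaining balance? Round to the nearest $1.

$95,562

Monthly rate = 10.25%/12 = 0.0085417; payment = 78,500 × 0.0085417 / (1 − (1+0.0085417)^−84) = $1,313.36.
Total outlay = 72 × $1,313.36 + $1,000.00 = $95,561.92.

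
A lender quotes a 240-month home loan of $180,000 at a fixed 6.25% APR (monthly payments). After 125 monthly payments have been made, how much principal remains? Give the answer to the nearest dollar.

$113,614

With monthly rate i = 6.25%/12 = 0.0052083, the balance after k of n payments is P · [(1+i)^n − (1+i)^k] / [(1+i)^n − 1].
(1+0.0052083)^240 = 3.47903881 and (1+0.0052083)^125 = 1.91430017, so the balance is 180,000 × (3.47903881 − 1.91430017) / (3.47903881 − 1) = $113,613.77.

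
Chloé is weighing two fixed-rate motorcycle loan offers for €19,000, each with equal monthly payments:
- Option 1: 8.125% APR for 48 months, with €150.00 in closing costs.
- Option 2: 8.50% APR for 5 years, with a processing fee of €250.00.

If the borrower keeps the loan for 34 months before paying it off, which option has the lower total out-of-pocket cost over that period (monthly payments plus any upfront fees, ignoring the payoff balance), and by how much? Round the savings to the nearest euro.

Option 2 by €2,455

Option 1: monthly rate = 8.125%/12 = 0.0067708; payment = 19,000 × 0.0067708 / (1 − (1+0.0067708)^−48) = €464.96.
Option 2: monthly rate = 8.5%/12 = 0.0070833; payment = 19,000 × 0.0070833 / (1 − (1+0.0070833)^−60) = €389.81.
Over 34 months: Option 1 costs 34 × €464.96 + €150.00 = €15,958.64; Option 2 costs 34 × €389.81 + €250.00 = €13,503.54.
Option 2 is cheaper by €15,958.64 − €13,503.54 = €2,455.10.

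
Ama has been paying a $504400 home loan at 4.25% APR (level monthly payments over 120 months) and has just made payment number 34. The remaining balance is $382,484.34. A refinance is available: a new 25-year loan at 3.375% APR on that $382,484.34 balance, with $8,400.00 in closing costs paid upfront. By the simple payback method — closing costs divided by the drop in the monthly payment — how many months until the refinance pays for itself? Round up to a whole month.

Current payment = 504,400 × 4.25%/12 / (1 − (1+0.0035417)^−120) = $5,166.95.
Refinanced payment = 382,484.34 × 0.0028125 / (1 − (1+0.0028125)^−300) = $1,889.26.
Monthly savings = $5,166.95 − $1,889.26 = $3,277.69.
Break-even = $8,400.00 / $3,277.69 = 2.56 → 3 months.

3 months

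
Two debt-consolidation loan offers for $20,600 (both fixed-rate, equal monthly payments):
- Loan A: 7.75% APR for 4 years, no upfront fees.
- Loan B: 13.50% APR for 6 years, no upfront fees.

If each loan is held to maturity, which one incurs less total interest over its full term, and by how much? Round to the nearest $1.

Loan A: at 7.75% the monthly rate is 0.0064583, so the payment is 20,600 × 0.0064583 / (1 − 1.0064583^−48) = $500.49.
Total interest on Loan A = 48 × $500.49 − $20,600 = $3,423.52.
Loan B: monthly rate = 13.5%/12 = 0.0112500; payment = 20,600 × 0.0112500 / (1 − (1+0.0112500)^−72) = $418.98.
Total interest on Loan B = 72 × $418.98 − $20,600 = $9,566.56.
Loan A is lower by $6,143.04.

Loan A by $6,143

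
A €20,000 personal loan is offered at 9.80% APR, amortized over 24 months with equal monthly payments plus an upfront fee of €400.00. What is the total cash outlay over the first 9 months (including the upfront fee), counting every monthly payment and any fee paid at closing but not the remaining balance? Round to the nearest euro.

Monthly rate = 9.8%/12 = 0.0081667; payment = 20,000 × 0.0081667 / (1 − (1+0.0081667)^−24) = €921.05.
Total outlay = 9 × €921.05 + €400.00 = €8,689.45.

€8,689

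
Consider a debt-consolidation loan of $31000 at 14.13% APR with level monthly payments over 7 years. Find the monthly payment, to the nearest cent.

$583.17

Monthly rate = 14.13%/12 = 0.0117750; payment = 31,000 × 0.0117750 / (1 − (1+0.0117750)^−84) = $583.17.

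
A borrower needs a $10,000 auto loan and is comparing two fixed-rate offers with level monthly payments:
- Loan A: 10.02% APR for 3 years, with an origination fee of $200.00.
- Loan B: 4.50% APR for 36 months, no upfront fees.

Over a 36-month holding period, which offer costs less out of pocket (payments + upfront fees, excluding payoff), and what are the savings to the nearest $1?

Loan B by $1,111

Loan A: at 10.02% the monthly rate is 0.0083500, so the payment is 10,000 × 0.0083500 / (1 − 1.0083500^−36) = $322.77.
Loan B: at 4.50% the monthly rate is 0.0037500, so the payment is 10,000 × 0.0037500 / (1 − 1.0037500^−36) = $297.47.
Over 36 months: Loan A costs 36 × $322.77 + $200.00 = $11,819.72; Loan B costs 36 × $297.47 = $10,708.92.
Loan B is cheaper by $11,819.72 − $10,708.92 = $1,110.80.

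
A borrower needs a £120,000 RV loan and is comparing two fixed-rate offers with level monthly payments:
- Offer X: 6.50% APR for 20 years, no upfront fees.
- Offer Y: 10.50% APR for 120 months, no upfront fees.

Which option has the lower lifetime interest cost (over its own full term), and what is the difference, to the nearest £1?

Offer Y by £20,419

Offer X: at 6.50% the monthly rate is 0.0054167, so the payment is 120,000 × 0.0054167 / (1 − 1.0054167^−240) = £894.69.
Total interest on Offer X = 240 × £894.69 − £120,000 = £94,725.60.
Offer Y: monthly rate = 10.5%/12 = 0.0087500; payment = 120,000 × 0.0087500 / (1 − (1+0.0087500)^−120) = £1,619.22.
Total interest on Offer Y = 120 × £1,619.22 − £120,000 = £74,306.40.
Offer Y is lower by £20,419.20.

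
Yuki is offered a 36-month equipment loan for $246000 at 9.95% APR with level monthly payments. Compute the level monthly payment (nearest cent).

$7,931.95

Monthly rate = 9.95%/12 = 0.0082917; payment = 246,000 × 0.0082917 / (1 − (1+0.0082917)^−36) = $7,931.95.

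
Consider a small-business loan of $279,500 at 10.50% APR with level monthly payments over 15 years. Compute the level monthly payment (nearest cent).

$3,089.59

Monthly rate = 10.5%/12 = 0.0087500; payment = 279,500 × 0.0087500 / (1 − (1+0.0087500)^−180) = $3,089.59.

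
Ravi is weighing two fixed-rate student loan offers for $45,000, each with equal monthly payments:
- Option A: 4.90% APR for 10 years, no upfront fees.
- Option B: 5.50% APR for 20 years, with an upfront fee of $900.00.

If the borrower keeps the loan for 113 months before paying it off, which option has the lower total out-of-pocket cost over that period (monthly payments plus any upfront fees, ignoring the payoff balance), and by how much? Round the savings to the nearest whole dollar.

Option A: monthly rate = 4.9%/12 = 0.0040833; payment = 45,000 × 0.0040833 / (1 − (1+0.0040833)^−120) = $475.10.
Option B: at 5.50% the monthly rate is 0.0045833, so the payment is 45,000 × 0.0045833 / (1 − 1.0045833^−240) = $309.55.
Over 113 months: Option A costs 113 × $475.10 = $53,686.30; Option B costs 113 × $309.55 + $900.00 = $35,879.15.
Option B is cheaper by $53,686.30 − $35,879.15 = $17,807.15.

Option B by $17,807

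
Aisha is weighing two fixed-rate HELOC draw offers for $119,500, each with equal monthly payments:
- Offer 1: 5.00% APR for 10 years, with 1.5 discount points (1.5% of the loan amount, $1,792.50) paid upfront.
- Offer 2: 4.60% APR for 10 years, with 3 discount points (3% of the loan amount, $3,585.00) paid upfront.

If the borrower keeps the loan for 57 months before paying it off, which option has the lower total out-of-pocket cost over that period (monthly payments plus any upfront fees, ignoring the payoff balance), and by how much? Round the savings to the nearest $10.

Offer 1 by $470

Offer 1: monthly rate = 5%/12 = 0.0041667; payment = 119,500 × 0.0041667 / (1 − (1+0.0041667)^−120) = $1,267.48.
Offer 2: at 4.60% the monthly rate is 0.0038333, so the payment is 119,500 × 0.0038333 / (1 − 1.0038333^−120) = $1,244.25.
Over 57 months: Offer 1 costs 57 × $1,267.48 + $1,792.50 = $74,038.86; Offer 2 costs 57 × $1,244.25 + $3,585.00 = $74,507.25.
Offer 1 is cheaper by $74,507.25 − $74,038.86 = $468.39.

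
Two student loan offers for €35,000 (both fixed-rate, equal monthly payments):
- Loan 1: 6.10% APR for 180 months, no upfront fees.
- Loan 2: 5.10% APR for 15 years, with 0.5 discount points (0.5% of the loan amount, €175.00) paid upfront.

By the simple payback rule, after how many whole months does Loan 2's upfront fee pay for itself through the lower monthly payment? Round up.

Loan 1: at 6.10% the monthly rate is 0.0050833, so the payment is 35,000 × 0.0050833 / (1 − 1.0050833^−180) = €297.24.
Loan 2: at 5.10% the monthly rate is 0.0042500, so the payment is 35,000 × 0.0042500 / (1 − 1.0042500^−180) = €278.60.
Monthly savings = €297.24 − €278.60 = €18.64.
Break-even = €175.00 / €18.64 = 9.39 → 10 months.

10 months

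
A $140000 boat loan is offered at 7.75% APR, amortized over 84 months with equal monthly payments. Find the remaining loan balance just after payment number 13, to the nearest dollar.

With monthly rate i = 7.75%/12 = 0.0064583, the balance after k of n payments is P · [(1+i)^n − (1+i)^k] / [(1+i)^n − 1].
(1+0.0064583)^84 = 1.71730411 and (1+0.0064583)^13 = 1.08729002, so the balance is 140,000 × (1.71730411 − 1.08729002) / (1.71730411 − 1) = $122,963.15.

$122,963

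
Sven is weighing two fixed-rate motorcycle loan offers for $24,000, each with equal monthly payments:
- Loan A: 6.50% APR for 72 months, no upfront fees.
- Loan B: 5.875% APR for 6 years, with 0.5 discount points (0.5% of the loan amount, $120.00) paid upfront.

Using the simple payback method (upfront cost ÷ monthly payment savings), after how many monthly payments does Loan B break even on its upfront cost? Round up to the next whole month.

Loan A: at 6.50% the monthly rate is 0.0054167, so the payment is 24,000 × 0.0054167 / (1 − 1.0054167^−72) = $403.44.
Loan B: at 5.875% the monthly rate is 0.0048958, so the payment is 24,000 × 0.0048958 / (1 − 1.0048958^−72) = $396.33.
Monthly savings = $403.44 − $396.33 = $7.11.
Break-even = $120.00 / $7.11 = 16.88 → 17 months.

17 months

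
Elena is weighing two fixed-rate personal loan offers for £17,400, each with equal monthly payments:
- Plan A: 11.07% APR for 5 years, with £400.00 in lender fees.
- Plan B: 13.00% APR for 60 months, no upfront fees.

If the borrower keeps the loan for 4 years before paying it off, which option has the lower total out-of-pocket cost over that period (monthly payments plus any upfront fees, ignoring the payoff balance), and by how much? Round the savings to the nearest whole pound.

Plan A by £415

Plan A: at 11.07% the monthly rate is 0.0092250, so the payment is 17,400 × 0.0092250 / (1 − 1.0092250^−60) = £378.93.
Plan B: at 13.00% the monthly rate is 0.0108333, so the payment is 17,400 × 0.0108333 / (1 − 1.0108333^−60) = £395.90.
Over 48 months: Plan A costs 48 × £378.93 + £400.00 = £18,588.64; Plan B costs 48 × £395.90 = £19,003.20.
Plan A is cheaper by £19,003.20 − £18,588.64 = £414.56.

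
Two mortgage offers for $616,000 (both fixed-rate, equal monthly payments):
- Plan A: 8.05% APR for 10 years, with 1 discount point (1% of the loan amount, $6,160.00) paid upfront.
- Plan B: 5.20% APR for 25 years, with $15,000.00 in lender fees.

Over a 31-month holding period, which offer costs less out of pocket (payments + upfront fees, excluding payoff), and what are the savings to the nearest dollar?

Plan A: monthly rate = 8.05%/12 = 0.0067083; payment = 616,000 × 0.0067083 / (1 − (1+0.0067083)^−120) = $7,490.06.
Plan B: monthly rate = 5.2%/12 = 0.0043333; payment = 616,000 × 0.0043333 / (1 − (1+0.0043333)^−300) = $3,673.22.
Over 31 months: Plan A costs 31 × $7,490.06 + $6,160.00 = $238,351.86; Plan B costs 31 × $3,673.22 + $15,000.00 = $128,869.82.
Plan B is cheaper by $238,351.86 − $128,869.82 = $109,482.04.

Plan B by $109,482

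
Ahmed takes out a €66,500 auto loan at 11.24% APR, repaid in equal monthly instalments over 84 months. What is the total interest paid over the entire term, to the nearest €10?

At 11.24% the monthly rate is 0.0093667, so the payment is 66,500 × 0.0093667 / (1 − 1.0093667^−84) = €1,147.05.
Total paid = 84 × €1,147.05 = €96,352.20; interest = €96,352.20 − €66,500 = €29,852.20.

€29,850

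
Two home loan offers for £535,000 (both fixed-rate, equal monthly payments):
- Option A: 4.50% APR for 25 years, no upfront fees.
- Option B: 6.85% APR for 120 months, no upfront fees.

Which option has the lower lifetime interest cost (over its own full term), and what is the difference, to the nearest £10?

Option A: monthly rate = 4.5%/12 = 0.0037500; payment = 535,000 × 0.0037500 / (1 − (1+0.0037500)^−300) = £2,973.70.
Total interest on Option A = 300 × £2,973.70 − £535,000 = £357,110.00.
Option B: at 6.85% the monthly rate is 0.0057083, so the payment is 535,000 × 0.0057083 / (1 − 1.0057083^−120) = £6,170.52.
Total interest on Option B = 120 × £6,170.52 − £535,000 = £205,462.40.
Option B is lower by £151,647.60.

Option B by £151,650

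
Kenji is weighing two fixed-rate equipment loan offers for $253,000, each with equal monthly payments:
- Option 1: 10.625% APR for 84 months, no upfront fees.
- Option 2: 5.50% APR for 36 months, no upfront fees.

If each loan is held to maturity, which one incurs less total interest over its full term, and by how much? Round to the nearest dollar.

Option 2 by $84,685

Option 1: at 10.625% the monthly rate is 0.0088542, so the payment is 253,000 × 0.0088542 / (1 − 1.0088542^−84) = $4,282.25.
Total interest on Option 1 = 84 × $4,282.25 − $253,000 = $106,709.00.
Option 2: monthly rate = 5.5%/12 = 0.0045833; payment = 253,000 × 0.0045833 / (1 − (1+0.0045833)^−36) = $7,639.56.
Total interest on Option 2 = 36 × $7,639.56 − $253,000 = $22,024.16.
Option 2 is lower by $84,684.84.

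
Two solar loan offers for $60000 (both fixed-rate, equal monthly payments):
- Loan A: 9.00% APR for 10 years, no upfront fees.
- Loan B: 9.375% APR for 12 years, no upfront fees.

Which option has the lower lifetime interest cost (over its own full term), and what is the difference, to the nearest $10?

Loan A by $8,950

Loan A: monthly rate = 9%/12 = 0.0075000; payment = 60,000 × 0.0075000 / (1 − (1+0.0075000)^−120) = $760.05.
Total interest on Loan A = 120 × $760.05 − $60,000 = $31,206.00.
Loan B: at 9.375% the monthly rate is 0.0078125, so the payment is 60,000 × 0.0078125 / (1 − 1.0078125^−144) = $695.55.
Total interest on Loan B = 144 × $695.55 − $60,000 = $40,159.20.
Loan A is lower by $8,953.20.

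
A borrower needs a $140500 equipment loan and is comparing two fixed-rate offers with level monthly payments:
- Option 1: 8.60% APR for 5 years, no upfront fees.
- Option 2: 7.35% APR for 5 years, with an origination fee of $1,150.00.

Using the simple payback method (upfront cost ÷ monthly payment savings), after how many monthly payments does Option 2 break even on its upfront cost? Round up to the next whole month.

Option 1: monthly rate = 8.6%/12 = 0.0071667; payment = 140,500 × 0.0071667 / (1 − (1+0.0071667)^−60) = $2,889.35.
Option 2: at 7.35% the monthly rate is 0.0061250, so the payment is 140,500 × 0.0061250 / (1 − 1.0061250^−60) = $2,805.33.
Monthly savings = $2,889.35 − $2,805.33 = $84.02.
Break-even = $1,150.00 / $84.02 = 13.69 → 14 months.

14 months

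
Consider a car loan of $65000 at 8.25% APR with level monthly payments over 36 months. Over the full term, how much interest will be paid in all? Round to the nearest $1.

$8,597

Monthly rate = 8.25%/12 = 0.0068750; payment = 65,000 × 0.0068750 / (1 − (1+0.0068750)^−36) = $2,044.37.
Total paid = 36 × $2,044.37 = $73,597.32; interest = $73,597.32 − $65,000 = $8,597.32.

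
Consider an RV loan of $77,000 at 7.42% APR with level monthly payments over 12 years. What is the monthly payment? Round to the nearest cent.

At 7.42% the monthly rate is 0.0061833, so the payment is 77,000 × 0.0061833 / (1 − 1.0061833^−144) = $809.20.

$809.20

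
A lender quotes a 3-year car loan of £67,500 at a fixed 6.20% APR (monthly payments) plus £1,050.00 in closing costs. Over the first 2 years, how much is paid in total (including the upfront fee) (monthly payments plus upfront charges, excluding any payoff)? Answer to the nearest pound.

£50,480

Monthly rate = 6.2%/12 = 0.0051667; payment = 67,500 × 0.0051667 / (1 − (1+0.0051667)^−36) = £2,059.60.
Total outlay = 24 × £2,059.60 + £1,050.00 = £50,480.40.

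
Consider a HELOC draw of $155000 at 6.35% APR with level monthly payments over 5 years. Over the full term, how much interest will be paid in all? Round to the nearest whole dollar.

$26,312

Monthly rate = 6.35%/12 = 0.0052917; payment = 155,000 × 0.0052917 / (1 − (1+0.0052917)^−60) = $3,021.87.
Total paid = 60 × $3,021.87 = $181,312.20; interest = $181,312.20 − $155,000 = $26,312.20.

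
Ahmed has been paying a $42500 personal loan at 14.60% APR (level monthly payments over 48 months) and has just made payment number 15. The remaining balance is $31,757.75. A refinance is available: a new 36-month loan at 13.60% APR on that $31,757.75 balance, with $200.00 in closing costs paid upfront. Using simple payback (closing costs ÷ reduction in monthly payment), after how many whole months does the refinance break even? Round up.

Current payment = 42,500 × 14.6%/12 / (1 − (1+0.0121667)^−48) = $1,174.21.
Refinanced payment = 31,757.75 × 0.0113333 / (1 − (1+0.0113333)^−36) = $1,079.25.
Monthly savings = $1,174.21 − $1,079.25 = $94.96.
Break-even = $200.00 / $94.96 = 2.11 → 3 months.

3 months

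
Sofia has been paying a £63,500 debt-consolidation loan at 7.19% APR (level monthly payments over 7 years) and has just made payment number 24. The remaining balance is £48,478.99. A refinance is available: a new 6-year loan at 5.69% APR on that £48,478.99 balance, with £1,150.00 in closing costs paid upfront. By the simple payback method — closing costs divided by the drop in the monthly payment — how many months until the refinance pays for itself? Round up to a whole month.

7 months

Current payment = 63,500 × 7.19%/12 / (1 − (1+0.0059917)^−84) = £964.29.
Refinanced payment = 48,478.99 × 0.0047417 / (1 − (1+0.0047417)^−72) = £796.36.
Monthly savings = £964.29 − £796.36 = £167.93.
Break-even = £1,150.00 / £167.93 = 6.85 → 7 months.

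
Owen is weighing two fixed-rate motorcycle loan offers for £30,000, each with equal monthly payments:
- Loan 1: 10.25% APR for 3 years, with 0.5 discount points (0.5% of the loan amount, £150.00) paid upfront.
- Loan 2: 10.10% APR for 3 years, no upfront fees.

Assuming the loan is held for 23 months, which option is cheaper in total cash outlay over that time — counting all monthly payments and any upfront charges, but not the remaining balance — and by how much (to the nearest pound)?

Loan 1: at 10.25% the monthly rate is 0.0085417, so the payment is 30,000 × 0.0085417 / (1 − 1.0085417^−36) = £971.54.
Loan 2: at 10.10% the monthly rate is 0.0084167, so the payment is 30,000 × 0.0084167 / (1 − 1.0084167^−36) = £969.42.
Over 23 months: Loan 1 costs 23 × £971.54 + £150.00 = £22,495.42; Loan 2 costs 23 × £969.42 = £22,296.66.
Loan 2 is cheaper by £22,495.42 − £22,296.66 = £198.76.

Loan 2 by £199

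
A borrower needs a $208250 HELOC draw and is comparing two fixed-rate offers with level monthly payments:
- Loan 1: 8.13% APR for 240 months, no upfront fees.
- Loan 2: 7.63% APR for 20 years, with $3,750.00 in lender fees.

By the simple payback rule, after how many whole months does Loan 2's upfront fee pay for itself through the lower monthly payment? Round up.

Loan 1: at 8.13% the monthly rate is 0.0067750, so the payment is 208,250 × 0.0067750 / (1 − 1.0067750^−240) = $1,758.77.
Loan 2: monthly rate = 7.63%/12 = 0.0063583; payment = 208,250 × 0.0063583 / (1 − (1+0.0063583)^−240) = $1,694.24.
Monthly savings = $1,758.77 − $1,694.24 = $64.53.
Break-even = $3,750.00 / $64.53 = 58.11 → 59 months.

59 months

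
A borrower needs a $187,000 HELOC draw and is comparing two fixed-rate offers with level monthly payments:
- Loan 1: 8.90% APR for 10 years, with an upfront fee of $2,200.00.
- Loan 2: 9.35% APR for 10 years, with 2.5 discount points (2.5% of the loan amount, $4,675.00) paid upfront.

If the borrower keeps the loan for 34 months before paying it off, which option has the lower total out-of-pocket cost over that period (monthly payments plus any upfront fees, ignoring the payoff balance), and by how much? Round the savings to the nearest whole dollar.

Loan 1 by $4,028

Loan 1: at 8.90% the monthly rate is 0.0074167, so the payment is 187,000 × 0.0074167 / (1 − 1.0074167^−120) = $2,358.73.
Loan 2: at 9.35% the monthly rate is 0.0077917, so the payment is 187,000 × 0.0077917 / (1 − 1.0077917^−120) = $2,404.40.
Over 34 months: Loan 1 costs 34 × $2,358.73 + $2,200.00 = $82,396.82; Loan 2 costs 34 × $2,404.40 + $4,675.00 = $86,424.60.
Loan 1 is cheaper by $86,424.60 − $82,396.82 = $4,027.78.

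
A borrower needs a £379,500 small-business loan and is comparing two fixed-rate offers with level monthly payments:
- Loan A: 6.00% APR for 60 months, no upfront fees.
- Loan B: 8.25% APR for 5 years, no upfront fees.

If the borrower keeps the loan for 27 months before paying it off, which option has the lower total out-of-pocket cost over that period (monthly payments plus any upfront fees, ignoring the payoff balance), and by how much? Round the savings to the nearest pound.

Loan A by £10,897

Loan A: at 6.00% the monthly rate is 0.0050000, so the payment is 379,500 × 0.0050000 / (1 − 1.0050000^−60) = £7,336.80.
Loan B: at 8.25% the monthly rate is 0.0068750, so the payment is 379,500 × 0.0068750 / (1 − 1.0068750^−60) = £7,740.38.
Over 27 months: Loan A costs 27 × £7,336.80 = £198,093.60; Loan B costs 27 × £7,740.38 = £208,990.26.
Loan A is cheaper by £208,990.26 − £198,093.60 = £10,896.66.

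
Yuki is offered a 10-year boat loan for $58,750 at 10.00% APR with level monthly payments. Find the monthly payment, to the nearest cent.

At 10.00% the monthly rate is 0.0083333, so the payment is 58,750 × 0.0083333 / (1 − 1.0083333^−120) = $776.39.

$776.39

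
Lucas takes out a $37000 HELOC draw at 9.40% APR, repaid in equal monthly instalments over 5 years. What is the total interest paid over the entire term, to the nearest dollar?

At 9.40% the monthly rate is 0.0078333, so the payment is 37,000 × 0.0078333 / (1 − 1.0078333^−60) = $775.26.
Total paid = 60 × $775.26 = $46,515.60; interest = $46,515.60 − $37,000 = $9,515.60.

$9,516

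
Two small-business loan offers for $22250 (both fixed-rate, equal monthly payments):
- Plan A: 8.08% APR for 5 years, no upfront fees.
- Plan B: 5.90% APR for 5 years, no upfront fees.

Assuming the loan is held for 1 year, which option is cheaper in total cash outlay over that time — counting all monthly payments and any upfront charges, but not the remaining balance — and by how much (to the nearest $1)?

Plan B by $275

Plan A: monthly rate = 8.08%/12 = 0.0067333; payment = 22,250 × 0.0067333 / (1 − (1+0.0067333)^−60) = $452.00.
Plan B: monthly rate = 5.9%/12 = 0.0049167; payment = 22,250 × 0.0049167 / (1 − (1+0.0049167)^−60) = $429.12.
Over 12 months: Plan A costs 12 × $452.00 = $5,424.00; Plan B costs 12 × $429.12 = $5,149.44.
Plan B is cheaper by $5,424.00 − $5,149.44 = $274.56.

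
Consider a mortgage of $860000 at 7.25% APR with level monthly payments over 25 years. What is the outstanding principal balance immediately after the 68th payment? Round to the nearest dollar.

$774,512

With monthly rate i = 7.25%/12 = 0.0060417, the balance after k of n payments is P · [(1+i)^n − (1+i)^k] / [(1+i)^n − 1].
(1+0.0060417)^300 = 6.09242803 and (1+0.0060417)^68 = 1.50621104, so the balance is 860,000 × (6.09242803 − 1.50621104) / (6.09242803 − 1) = $774,512.00.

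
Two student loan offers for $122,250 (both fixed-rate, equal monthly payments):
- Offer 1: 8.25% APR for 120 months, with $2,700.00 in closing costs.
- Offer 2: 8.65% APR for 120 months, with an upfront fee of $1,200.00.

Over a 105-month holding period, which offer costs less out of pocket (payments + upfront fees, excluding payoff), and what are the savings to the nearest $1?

Offer 1: monthly rate = 8.25%/12 = 0.0068750; payment = 122,250 × 0.0068750 / (1 − (1+0.0068750)^−120) = $1,499.43.
Offer 2: at 8.65% the monthly rate is 0.0072083, so the payment is 122,250 × 0.0072083 / (1 − 1.0072083^−120) = $1,525.55.
Over 105 months: Offer 1 costs 105 × $1,499.43 + $2,700.00 = $160,140.15; Offer 2 costs 105 × $1,525.55 + $1,200.00 = $161,382.75.
Offer 1 is cheaper by $161,382.75 − $160,140.15 = $1,242.60.

Offer 1 by $1,243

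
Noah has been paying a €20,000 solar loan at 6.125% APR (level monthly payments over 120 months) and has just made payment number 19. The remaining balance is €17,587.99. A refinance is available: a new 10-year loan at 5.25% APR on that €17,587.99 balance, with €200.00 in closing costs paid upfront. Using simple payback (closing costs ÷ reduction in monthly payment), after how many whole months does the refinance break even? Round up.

Current payment = 20,000 × 6.125%/12 / (1 − (1+0.0051042)^−120) = €223.30.
Refinanced payment = 17,587.99 × 0.0043750 / (1 − (1+0.0043750)^−120) = €188.70.
Monthly savings = €223.30 − €188.70 = €34.60.
Break-even = €200.00 / €34.60 = 5.78 → 6 months.

6 months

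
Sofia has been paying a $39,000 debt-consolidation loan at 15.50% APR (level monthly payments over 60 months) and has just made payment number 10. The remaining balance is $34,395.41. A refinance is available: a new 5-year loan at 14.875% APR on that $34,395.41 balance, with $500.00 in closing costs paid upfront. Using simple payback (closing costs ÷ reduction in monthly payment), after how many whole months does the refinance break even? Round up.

5 months

Current payment = 39,000 × 15.5%/12 / (1 − (1+0.0129167)^−60) = $938.07.
Refinanced payment = 34,395.41 × 0.0123958 / (1 − (1+0.0123958)^−60) = $816.01.
Monthly savings = $938.07 − $816.01 = $122.06.
Break-even = $500.00 / $122.06 = 4.10 → 5 months.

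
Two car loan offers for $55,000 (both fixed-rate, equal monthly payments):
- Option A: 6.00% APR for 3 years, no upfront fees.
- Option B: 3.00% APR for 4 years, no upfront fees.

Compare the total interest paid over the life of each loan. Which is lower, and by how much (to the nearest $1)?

Option B by $1,801

Option A: at 6.00% the monthly rate is 0.0050000, so the payment is 55,000 × 0.0050000 / (1 − 1.0050000^−36) = $1,673.21.
Total interest on Option A = 36 × $1,673.21 − $55,000 = $5,235.56.
Option B: at 3.00% the monthly rate is 0.0025000, so the payment is 55,000 × 0.0025000 / (1 − 1.0025000^−48) = $1,217.39.
Total interest on Option B = 48 × $1,217.39 − $55,000 = $3,434.72.
Option B is lower by $1,800.84.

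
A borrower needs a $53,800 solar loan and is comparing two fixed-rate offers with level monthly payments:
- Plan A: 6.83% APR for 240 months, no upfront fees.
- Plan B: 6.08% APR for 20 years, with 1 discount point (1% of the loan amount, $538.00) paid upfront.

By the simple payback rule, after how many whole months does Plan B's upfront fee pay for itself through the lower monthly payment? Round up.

23 months

Plan A: monthly rate = 6.83%/12 = 0.0056917; payment = 53,800 × 0.0056917 / (1 − (1+0.0056917)^−240) = $411.64.
Plan B: monthly rate = 6.08%/12 = 0.0050667; payment = 53,800 × 0.0050667 / (1 − (1+0.0050667)^−240) = $387.93.
Monthly savings = $411.64 − $387.93 = $23.71.
Break-even = $538.00 / $23.71 = 22.69 → 23 months.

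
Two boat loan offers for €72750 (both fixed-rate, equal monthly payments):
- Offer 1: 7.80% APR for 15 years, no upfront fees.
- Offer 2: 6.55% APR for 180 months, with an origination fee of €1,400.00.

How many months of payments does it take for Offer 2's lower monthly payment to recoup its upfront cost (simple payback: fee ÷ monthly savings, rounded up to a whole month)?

28 months

Offer 1: at 7.80% the monthly rate is 0.0065000, so the payment is 72,750 × 0.0065000 / (1 − 1.0065000^−180) = €686.86.
Offer 2: monthly rate = 6.55%/12 = 0.0054583; payment = 72,750 × 0.0054583 / (1 − (1+0.0054583)^−180) = €635.73.
Monthly savings = €686.86 − €635.73 = €51.13.
Break-even = €1,400.00 / €51.13 = 27.38 → 28 months.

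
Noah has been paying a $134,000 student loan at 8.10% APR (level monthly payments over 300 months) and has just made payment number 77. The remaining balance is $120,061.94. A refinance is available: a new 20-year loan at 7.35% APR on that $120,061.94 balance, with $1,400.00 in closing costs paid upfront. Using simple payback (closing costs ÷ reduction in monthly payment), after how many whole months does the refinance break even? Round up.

Current payment = 134,000 × 8.1%/12 / (1 − (1+0.0067500)^−300) = $1,043.13.
Refinanced payment = 120,061.94 × 0.0061250 / (1 − (1+0.0061250)^−240) = $956.23.
Monthly savings = $1,043.13 − $956.23 = $86.90.
Break-even = $1,400.00 / $86.90 = 16.11 → 17 months.

17 months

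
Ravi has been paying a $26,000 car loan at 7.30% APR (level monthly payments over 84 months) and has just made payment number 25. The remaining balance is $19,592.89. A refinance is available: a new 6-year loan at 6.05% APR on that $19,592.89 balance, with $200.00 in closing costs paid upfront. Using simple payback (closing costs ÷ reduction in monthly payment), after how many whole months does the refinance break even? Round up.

Current payment = 26,000 × 7.3%/12 / (1 − (1+0.0060833)^−84) = $396.23.
Refinanced payment = 19,592.89 × 0.0050417 / (1 − (1+0.0050417)^−72) = $325.17.
Monthly savings = $396.23 − $325.17 = $71.06.
Break-even = $200.00 / $71.06 = 2.81 → 3 months.

3 months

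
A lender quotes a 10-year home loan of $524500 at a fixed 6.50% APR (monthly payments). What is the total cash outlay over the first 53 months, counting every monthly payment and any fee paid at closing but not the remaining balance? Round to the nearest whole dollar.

$315,646

At 6.50% the monthly rate is 0.0054167, so the payment is 524,500 × 0.0054167 / (1 − 1.0054167^−120) = $5,955.59.
Total outlay = 53 × $5,955.59 = $315,646.27.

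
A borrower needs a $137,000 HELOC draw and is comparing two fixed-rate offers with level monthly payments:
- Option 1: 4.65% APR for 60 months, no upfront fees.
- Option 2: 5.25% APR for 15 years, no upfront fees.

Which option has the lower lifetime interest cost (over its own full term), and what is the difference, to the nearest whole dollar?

Option 1: monthly rate = 4.65%/12 = 0.0038750; payment = 137,000 × 0.0038750 / (1 − (1+0.0038750)^−60) = $2,563.45.
Total interest on Option 1 = 60 × $2,563.45 − $137,000 = $16,807.00.
Option 2: at 5.25% the monthly rate is 0.0043750, so the payment is 137,000 × 0.0043750 / (1 − 1.0043750^−180) = $1,101.31.
Total interest on Option 2 = 180 × $1,101.31 − $137,000 = $61,235.80.
Option 1 is lower by $44,428.80.

Option 1 by $44,429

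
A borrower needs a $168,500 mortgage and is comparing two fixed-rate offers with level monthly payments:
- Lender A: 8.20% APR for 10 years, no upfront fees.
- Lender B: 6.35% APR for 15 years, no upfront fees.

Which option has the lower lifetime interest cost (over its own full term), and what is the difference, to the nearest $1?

Lender A by $14,246

Lender A: at 8.20% the monthly rate is 0.0068333, so the payment is 168,500 × 0.0068333 / (1 − 1.0068333^−120) = $2,062.22.
Total interest on Lender A = 120 × $2,062.22 − $168,500 = $78,966.40.
Lender B: at 6.35% the monthly rate is 0.0052917, so the payment is 168,500 × 0.0052917 / (1 − 1.0052917^−180) = $1,453.96.
Total interest on Lender B = 180 × $1,453.96 − $168,500 = $93,212.80.
Lender A is lower by $14,246.40.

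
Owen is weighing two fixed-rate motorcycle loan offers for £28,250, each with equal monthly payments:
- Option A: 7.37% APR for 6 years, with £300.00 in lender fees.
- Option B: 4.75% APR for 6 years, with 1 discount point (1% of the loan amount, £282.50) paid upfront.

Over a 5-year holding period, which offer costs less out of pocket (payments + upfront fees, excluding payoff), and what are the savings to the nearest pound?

Option A: monthly rate = 7.37%/12 = 0.0061417; payment = 28,250 × 0.0061417 / (1 − (1+0.0061417)^−72) = £486.67.
Option B: monthly rate = 4.75%/12 = 0.0039583; payment = 28,250 × 0.0039583 / (1 − (1+0.0039583)^−72) = £451.70.
Over 60 months: Option A costs 60 × £486.67 + £300.00 = £29,500.20; Option B costs 60 × £451.70 + £282.50 = £27,384.50.
Option B is cheaper by £29,500.20 − £27,384.50 = £2,115.70.

Option B by £2,116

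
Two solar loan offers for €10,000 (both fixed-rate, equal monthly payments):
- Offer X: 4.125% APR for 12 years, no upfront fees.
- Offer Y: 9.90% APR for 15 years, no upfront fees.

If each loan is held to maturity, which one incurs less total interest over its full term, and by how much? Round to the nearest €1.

Offer X: monthly rate = 4.125%/12 = 0.0034375; payment = 10,000 × 0.0034375 / (1 − (1+0.0034375)^−144) = €88.16.
Total interest on Offer X = 144 × €88.16 − €10,000 = €2,695.04.
Offer Y: monthly rate = 9.9%/12 = 0.0082500; payment = 10,000 × 0.0082500 / (1 − (1+0.0082500)^−180) = €106.85.
Total interest on Offer Y = 180 × €106.85 − €10,000 = €9,233.00.
Offer X is lower by €6,537.96.

Offer X by €6,538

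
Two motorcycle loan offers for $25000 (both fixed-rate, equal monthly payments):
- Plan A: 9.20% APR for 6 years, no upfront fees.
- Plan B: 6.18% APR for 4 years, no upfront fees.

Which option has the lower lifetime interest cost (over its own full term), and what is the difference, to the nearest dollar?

Plan B by $4,344

Plan A: at 9.20% the monthly rate is 0.0076667, so the payment is 25,000 × 0.0076667 / (1 − 1.0076667^−72) = $453.12.
Total interest on Plan A = 72 × $453.12 − $25,000 = $7,624.64.
Plan B: at 6.18% the monthly rate is 0.0051500, so the payment is 25,000 × 0.0051500 / (1 − 1.0051500^−48) = $589.19.
Total interest on Plan B = 48 × $589.19 − $25,000 = $3,281.12.
Plan B is lower by $4,343.52.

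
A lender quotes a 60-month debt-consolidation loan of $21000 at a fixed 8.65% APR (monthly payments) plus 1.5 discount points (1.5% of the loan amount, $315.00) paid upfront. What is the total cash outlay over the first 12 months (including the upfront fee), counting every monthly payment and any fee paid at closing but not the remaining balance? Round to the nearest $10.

$5,500

Monthly rate = 8.65%/12 = 0.0072083; payment = 21,000 × 0.0072083 / (1 − (1+0.0072083)^−60) = $432.37.
Total outlay = 12 × $432.37 + $315.00 = $5,503.44.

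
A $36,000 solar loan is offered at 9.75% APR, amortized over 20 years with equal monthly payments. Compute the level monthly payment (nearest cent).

Monthly rate = 9.75%/12 = 0.0081250; payment = 36,000 × 0.0081250 / (1 − (1+0.0081250)^−240) = $341.47.

$341.47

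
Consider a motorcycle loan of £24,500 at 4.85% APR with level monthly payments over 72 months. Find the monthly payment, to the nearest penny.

£392.87

Monthly rate = 4.85%/12 = 0.0040417; payment = 24,500 × 0.0040417 / (1 − (1+0.0040417)^−72) = £392.87.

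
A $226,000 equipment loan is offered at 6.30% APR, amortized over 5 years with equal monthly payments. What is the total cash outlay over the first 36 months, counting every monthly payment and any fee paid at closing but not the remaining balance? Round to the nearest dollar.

$158,429

Monthly rate = 6.3%/12 = 0.0052500; payment = 226,000 × 0.0052500 / (1 − (1+0.0052500)^−60) = $4,400.81.
Total outlay = 36 × $4,400.81 = $158,429.16.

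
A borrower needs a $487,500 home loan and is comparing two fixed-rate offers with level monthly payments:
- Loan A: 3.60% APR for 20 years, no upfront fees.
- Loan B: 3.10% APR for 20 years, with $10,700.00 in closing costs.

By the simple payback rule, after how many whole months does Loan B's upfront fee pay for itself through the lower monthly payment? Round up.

87 months

Loan A: monthly rate = 3.6%/12 = 0.0030000; payment = 487,500 × 0.0030000 / (1 − (1+0.0030000)^−240) = $2,852.42.
Loan B: monthly rate = 3.1%/12 = 0.0025833; payment = 487,500 × 0.0025833 / (1 − (1+0.0025833)^−240) = $2,728.13.
Monthly savings = $2,852.42 − $2,728.13 = $124.29.
Break-even = $10,700.00 / $124.29 = 86.09 → 87 months.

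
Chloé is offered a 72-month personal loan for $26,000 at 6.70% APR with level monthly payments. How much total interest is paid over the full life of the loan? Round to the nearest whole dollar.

Monthly rate = 6.7%/12 = 0.0055833; payment = 26,000 × 0.0055833 / (1 − (1+0.0055833)^−72) = $439.54.
Total paid = 72 × $439.54 = $31,646.88; interest = $31,646.88 − $26,000 = $5,646.88.

$5,647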